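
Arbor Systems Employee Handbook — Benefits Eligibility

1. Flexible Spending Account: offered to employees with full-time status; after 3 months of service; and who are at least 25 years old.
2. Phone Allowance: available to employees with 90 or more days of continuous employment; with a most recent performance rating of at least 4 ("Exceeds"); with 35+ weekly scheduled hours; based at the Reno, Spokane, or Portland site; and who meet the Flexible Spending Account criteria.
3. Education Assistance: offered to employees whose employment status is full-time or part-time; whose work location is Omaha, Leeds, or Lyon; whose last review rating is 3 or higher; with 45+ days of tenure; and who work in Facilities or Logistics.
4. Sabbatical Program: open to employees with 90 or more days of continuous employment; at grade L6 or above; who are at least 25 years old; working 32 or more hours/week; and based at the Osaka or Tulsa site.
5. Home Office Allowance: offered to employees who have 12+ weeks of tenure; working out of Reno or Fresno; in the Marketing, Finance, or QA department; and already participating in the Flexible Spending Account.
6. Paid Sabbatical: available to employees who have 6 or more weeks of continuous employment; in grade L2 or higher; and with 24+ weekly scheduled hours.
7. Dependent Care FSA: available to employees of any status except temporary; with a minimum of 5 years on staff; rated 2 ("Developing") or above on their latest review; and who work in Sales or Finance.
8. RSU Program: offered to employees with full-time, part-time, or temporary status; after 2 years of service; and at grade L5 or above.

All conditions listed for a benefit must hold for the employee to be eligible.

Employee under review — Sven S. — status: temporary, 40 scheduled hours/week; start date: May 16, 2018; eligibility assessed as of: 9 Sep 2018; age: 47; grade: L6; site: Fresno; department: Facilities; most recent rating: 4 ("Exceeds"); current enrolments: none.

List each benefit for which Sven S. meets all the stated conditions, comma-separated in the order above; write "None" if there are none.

Service from May 16, 2018 to 9 Sep 2018: 116 days.
Flexible Spending Account — status temporary ✗ (requires full-time) → not eligible.
Phone Allowance — service 116 days ≥ 90 days ✓; rating 4 ≥ 4 ✓; 40 hrs/wk ≥ 35 ✓; site Fresno ✗ (not Reno, Spokane, or Portland) → not eligible.
Education Assistance — status temporary ✗ (requires full-time or part-time) → not eligible.
Sabbatical Program — service 116 days ≥ 90 days ✓; grade L6 ≥ L6 ✓; age 47 ≥ 25 ✓; 40 hrs/wk ≥ 32 ✓; site Fresno ✗ (not Osaka or Tulsa) → not eligible.
Home Office Allowance — service 116 days ≥ 12 weeks (≈84 days) ✓; site Fresno ✓; dept Facilities ✗ → not eligible.
Paid Sabbatical — service 116 days ≥ 6 weeks (≈42 days) ✓; grade L6 ≥ L2 ✓; 40 hrs/wk ≥ 24 ✓ → eligible.
Dependent Care FSA — status temporary ✗ (excluded) → not eligible.
RSU Program — status temporary ✓; service 116 days < 2 years (≈730 days) ✗ → not eligible.

Paid Sabbatical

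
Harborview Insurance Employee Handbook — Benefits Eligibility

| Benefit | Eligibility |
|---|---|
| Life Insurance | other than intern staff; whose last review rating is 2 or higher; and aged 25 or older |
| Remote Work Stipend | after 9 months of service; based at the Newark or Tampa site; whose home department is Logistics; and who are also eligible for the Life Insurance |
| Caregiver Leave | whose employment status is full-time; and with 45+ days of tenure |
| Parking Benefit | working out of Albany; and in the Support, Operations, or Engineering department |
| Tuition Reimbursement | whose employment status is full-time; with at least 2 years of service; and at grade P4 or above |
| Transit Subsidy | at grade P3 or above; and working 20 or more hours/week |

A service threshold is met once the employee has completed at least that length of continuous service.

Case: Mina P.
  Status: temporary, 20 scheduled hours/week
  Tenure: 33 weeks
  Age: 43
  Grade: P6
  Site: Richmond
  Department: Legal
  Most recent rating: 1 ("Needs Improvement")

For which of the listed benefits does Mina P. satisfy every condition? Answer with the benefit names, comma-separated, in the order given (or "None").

Transit Subsidy

Life Insurance — status temporary ✓ (not excluded); rating 1 < 2 ✗ → not eligible.
Remote Work Stipend — service 33 weeks < 9 months (≈270 days) ✗ → not eligible.
Caregiver Leave — status temporary ✗ (requires full-time) → not eligible.
Parking Benefit — site Richmond ✗ (not Albany) → not eligible.
Tuition Reimbursement — status temporary ✗ (requires full-time) → not eligible.
Transit Subsidy — grade P6 ≥ P3 ✓; 20 hrs/wk ≥ 20 ✓ → eligible.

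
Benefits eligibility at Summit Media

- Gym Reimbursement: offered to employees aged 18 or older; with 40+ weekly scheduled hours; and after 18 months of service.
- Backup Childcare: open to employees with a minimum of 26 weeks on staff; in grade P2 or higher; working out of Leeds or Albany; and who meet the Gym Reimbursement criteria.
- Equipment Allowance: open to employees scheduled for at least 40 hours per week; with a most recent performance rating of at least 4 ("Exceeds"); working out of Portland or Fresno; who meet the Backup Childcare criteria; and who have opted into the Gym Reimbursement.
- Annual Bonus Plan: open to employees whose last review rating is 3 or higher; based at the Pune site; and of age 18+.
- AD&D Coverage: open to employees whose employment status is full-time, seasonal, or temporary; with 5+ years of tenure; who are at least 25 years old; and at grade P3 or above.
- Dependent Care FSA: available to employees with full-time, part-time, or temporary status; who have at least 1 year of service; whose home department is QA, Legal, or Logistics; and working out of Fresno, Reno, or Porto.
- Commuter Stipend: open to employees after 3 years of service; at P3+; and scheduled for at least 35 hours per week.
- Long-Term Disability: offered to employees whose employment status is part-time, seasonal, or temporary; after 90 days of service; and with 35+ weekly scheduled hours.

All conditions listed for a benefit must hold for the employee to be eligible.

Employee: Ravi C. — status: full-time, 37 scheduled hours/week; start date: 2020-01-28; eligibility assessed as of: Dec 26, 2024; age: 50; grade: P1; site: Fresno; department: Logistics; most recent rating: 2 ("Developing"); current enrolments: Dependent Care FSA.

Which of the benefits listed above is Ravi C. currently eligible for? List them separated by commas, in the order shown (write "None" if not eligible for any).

Service from 2020-01-28 to Dec 26, 2024: 1794 days.
Gym Reimbursement — age 50 ≥ 18 ✓; 37 hrs/wk < 40 ✗ → not eligible.
Backup Childcare — service 1794 days ≥ 26 weeks (≈182 days) ✓; grade P1 < P2 ✗ → not eligible.
Equipment Allowance — 37 hrs/wk < 40 ✗ → not eligible.
Annual Bonus Plan — rating 2 < 3 ✗ → not eligible.
AD&D Coverage — status full-time ✓; service 1794 days < 5 years (≈1825 days) ✗ → not eligible.
Dependent Care FSA — status full-time ✓; service 1794 days ≥ 1 year (≈365 days) ✓; dept Logistics ✓; site Fresno ✓ → eligible.
Commuter Stipend — service 1794 days ≥ 3 years (≈1095 days) ✓; grade P1 < P3 ✗ → not eligible.
Long-Term Disability — status full-time ✗ (requires part-time, seasonal, or temporary) → not eligible.

Dependent Care FSA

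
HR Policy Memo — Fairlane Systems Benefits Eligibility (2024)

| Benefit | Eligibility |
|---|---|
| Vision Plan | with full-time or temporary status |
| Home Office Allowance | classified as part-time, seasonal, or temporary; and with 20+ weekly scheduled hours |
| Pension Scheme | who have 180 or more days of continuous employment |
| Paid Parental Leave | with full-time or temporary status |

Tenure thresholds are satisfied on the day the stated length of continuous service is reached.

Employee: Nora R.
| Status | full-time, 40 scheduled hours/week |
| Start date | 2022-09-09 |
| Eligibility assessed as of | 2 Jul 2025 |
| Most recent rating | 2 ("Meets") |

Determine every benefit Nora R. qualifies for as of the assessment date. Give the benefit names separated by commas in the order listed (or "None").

Vision Plan, Pension Scheme, Paid Parental Leave

Service from 2022-09-09 to 2 Jul 2025: 1027 days.
Vision Plan — status full-time ✓ → eligible.
Home Office Allowance — status full-time ✗ (requires part-time, seasonal, or temporary) → not eligible.
Pension Scheme — service 1027 days ≥ 180 days ✓ → eligible.
Paid Parental Leave — status full-time ✓ → eligible.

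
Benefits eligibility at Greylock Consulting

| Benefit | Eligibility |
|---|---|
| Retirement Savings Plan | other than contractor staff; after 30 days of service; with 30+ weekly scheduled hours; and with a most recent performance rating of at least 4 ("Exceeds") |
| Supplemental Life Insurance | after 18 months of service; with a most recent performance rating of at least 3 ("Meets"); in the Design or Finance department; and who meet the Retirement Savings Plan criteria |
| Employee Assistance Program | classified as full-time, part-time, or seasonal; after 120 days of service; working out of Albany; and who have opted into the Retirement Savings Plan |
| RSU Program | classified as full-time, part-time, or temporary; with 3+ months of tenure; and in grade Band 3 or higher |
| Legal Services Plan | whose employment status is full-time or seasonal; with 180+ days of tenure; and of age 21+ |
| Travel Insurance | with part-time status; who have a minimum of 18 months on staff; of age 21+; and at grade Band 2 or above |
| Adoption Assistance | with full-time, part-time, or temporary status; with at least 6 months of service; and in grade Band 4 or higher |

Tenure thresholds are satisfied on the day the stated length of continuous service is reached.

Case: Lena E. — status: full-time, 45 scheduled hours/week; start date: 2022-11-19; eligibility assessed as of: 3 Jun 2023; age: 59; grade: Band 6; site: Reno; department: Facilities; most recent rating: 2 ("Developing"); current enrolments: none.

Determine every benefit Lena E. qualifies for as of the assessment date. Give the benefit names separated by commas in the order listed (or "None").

Service from 2022-11-19 to 3 Jun 2023: 196 days.
Retirement Savings Plan — status full-time ✓ (not excluded); service 196 days ≥ 30 days ✓; 45 hrs/wk ≥ 30 ✓; rating 2 < 4 ✗ → not eligible.
Supplemental Life Insurance — service 196 days < 18 months (≈540 days) ✗ → not eligible.
Employee Assistance Program — status full-time ✓; service 196 days ≥ 120 days ✓; site Reno ✗ (not Albany) → not eligible.
RSU Program — status full-time ✓; service 196 days ≥ 3 months (≈90 days) ✓; grade Band 6 ≥ Band 3 ✓ → eligible.
Legal Services Plan — status full-time ✓; service 196 days ≥ 180 days ✓; age 59 ≥ 21 ✓ → eligible.
Travel Insurance — status full-time ✗ (requires part-time) → not eligible.
Adoption Assistance — status full-time ✓; service 196 days ≥ 6 months (≈180 days) ✓; grade Band 6 ≥ Band 4 ✓ → eligible.

RSU Program, Legal Services Plan, Adoption Assistance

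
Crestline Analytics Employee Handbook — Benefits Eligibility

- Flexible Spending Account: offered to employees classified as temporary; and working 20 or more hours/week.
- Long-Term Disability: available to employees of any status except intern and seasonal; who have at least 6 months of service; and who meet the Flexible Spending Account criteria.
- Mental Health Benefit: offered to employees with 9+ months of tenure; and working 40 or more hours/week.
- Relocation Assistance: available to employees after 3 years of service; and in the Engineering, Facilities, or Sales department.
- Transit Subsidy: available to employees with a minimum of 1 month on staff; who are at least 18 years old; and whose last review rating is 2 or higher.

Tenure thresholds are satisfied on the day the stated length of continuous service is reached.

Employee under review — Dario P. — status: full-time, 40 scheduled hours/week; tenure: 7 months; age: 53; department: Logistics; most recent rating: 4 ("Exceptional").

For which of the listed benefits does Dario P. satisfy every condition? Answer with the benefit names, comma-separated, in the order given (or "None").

Transit Subsidy

Flexible Spending Account — status full-time ✗ (requires temporary) → not eligible.
Long-Term Disability — status full-time ✓ (not excluded); service 7 months ≥ 6 months ✓; not eligible for Flexible Spending Account ✗ → not eligible.
Mental Health Benefit — service 7 months < 9 months ✗ → not eligible.
Relocation Assistance — service 7 months < 3 years (≈1095 days) ✗ → not eligible.
Transit Subsidy — service 7 months ≥ 1 month ✓; age 53 ≥ 18 ✓; rating 4 ≥ 2 ✓ → eligible.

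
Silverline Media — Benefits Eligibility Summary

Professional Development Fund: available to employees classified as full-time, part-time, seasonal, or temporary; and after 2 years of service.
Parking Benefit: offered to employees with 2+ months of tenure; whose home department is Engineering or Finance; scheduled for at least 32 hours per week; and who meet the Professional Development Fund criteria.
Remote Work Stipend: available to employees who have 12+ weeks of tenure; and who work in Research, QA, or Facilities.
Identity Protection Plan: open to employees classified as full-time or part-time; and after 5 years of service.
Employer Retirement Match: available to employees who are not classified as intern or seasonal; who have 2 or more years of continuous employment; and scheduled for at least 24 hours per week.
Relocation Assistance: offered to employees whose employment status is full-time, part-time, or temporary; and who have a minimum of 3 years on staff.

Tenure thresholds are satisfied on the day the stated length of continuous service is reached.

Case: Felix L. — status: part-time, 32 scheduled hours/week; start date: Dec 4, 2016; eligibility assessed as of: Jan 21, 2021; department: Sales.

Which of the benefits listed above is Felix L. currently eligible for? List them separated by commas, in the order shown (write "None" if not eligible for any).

Professional Development Fund, Employer Retirement Match, Relocation Assistance

Service from Dec 4, 2016 to Jan 21, 2021: 1509 days.
Professional Development Fund — status part-time ✓; service 1509 days ≥ 2 years (≈730 days) ✓ → eligible.
Parking Benefit — service 1509 days ≥ 2 months (≈60 days) ✓; dept Sales ✗ → not eligible.
Remote Work Stipend — service 1509 days ≥ 12 weeks (≈84 days) ✓; dept Sales ✗ → not eligible.
Identity Protection Plan — status part-time ✓; service 1509 days < 5 years (≈1825 days) ✗ → not eligible.
Employer Retirement Match — status part-time ✓ (not excluded); service 1509 days ≥ 2 years (≈730 days) ✓; 32 hrs/wk ≥ 24 ✓ → eligible.
Relocation Assistance — status part-time ✓; service 1509 days ≥ 3 years (≈1095 days) ✓ → eligible.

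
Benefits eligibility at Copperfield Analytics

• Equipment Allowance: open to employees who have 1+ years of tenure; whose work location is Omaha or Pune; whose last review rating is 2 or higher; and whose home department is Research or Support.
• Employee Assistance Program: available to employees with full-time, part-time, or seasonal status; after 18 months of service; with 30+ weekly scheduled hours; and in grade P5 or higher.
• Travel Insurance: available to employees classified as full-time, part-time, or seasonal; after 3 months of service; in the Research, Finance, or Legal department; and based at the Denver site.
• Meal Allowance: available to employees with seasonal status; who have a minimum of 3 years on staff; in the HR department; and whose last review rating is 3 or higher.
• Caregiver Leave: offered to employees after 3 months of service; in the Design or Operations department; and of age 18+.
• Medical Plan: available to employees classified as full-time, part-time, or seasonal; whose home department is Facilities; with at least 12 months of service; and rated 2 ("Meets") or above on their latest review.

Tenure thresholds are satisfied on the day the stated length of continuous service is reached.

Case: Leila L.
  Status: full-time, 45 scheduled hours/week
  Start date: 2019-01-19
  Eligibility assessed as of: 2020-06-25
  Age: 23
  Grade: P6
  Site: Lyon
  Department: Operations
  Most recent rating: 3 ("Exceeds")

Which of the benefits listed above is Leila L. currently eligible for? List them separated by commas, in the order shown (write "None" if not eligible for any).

Caregiver Leave

Service from 2019-01-19 to 2020-06-25: 523 days.
Equipment Allowance — service 523 days ≥ 1 year (≈365 days) ✓; site Lyon ✗ (not Omaha or Pune) → not eligible.
Employee Assistance Program — status full-time ✓; service 523 days < 18 months (≈540 days) ✗ → not eligible.
Travel Insurance — status full-time ✓; service 523 days ≥ 3 months (≈90 days) ✓; dept Operations ✗ → not eligible.
Meal Allowance — status full-time ✗ (requires seasonal) → not eligible.
Caregiver Leave — service 523 days ≥ 3 months (≈90 days) ✓; dept Operations ✓; age 23 ≥ 18 ✓ → eligible.
Medical Plan — status full-time ✓; dept Operations ✗ → not eligible.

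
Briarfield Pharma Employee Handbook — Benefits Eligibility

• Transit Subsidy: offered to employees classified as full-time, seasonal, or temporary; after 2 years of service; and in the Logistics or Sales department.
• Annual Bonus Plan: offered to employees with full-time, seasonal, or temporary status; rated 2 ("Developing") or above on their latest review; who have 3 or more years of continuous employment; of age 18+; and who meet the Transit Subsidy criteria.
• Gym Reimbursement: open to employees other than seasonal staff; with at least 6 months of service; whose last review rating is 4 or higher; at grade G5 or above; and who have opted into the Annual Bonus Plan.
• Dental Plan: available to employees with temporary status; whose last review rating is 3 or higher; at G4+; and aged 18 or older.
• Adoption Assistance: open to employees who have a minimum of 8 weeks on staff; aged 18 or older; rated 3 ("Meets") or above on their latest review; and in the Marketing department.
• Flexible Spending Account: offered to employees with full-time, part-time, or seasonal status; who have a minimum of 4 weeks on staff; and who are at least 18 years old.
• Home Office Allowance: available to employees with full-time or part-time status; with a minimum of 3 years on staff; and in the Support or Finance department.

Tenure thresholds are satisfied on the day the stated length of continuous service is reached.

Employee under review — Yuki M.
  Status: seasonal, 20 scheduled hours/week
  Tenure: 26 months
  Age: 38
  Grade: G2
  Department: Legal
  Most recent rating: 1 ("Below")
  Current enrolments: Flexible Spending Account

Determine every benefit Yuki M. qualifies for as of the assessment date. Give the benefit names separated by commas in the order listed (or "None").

Transit Subsidy — status seasonal ✓; service 26 months ≥ 2 years (≈730 days) ✓; dept Legal ✗ → not eligible.
Annual Bonus Plan — status seasonal ✓; rating 1 < 2 ✗ → not eligible.
Gym Reimbursement — status seasonal ✗ (excluded) → not eligible.
Dental Plan — status seasonal ✗ (requires temporary) → not eligible.
Adoption Assistance — service 26 months ≥ 8 weeks (≈56 days) ✓; age 38 ≥ 18 ✓; rating 1 < 3 ✗ → not eligible.
Flexible Spending Account — status seasonal ✓; service 26 months ≥ 4 weeks (≈28 days) ✓; age 38 ≥ 18 ✓ → eligible.
Home Office Allowance — status seasonal ✗ (requires full-time or part-time) → not eligible.

Flexible Spending Account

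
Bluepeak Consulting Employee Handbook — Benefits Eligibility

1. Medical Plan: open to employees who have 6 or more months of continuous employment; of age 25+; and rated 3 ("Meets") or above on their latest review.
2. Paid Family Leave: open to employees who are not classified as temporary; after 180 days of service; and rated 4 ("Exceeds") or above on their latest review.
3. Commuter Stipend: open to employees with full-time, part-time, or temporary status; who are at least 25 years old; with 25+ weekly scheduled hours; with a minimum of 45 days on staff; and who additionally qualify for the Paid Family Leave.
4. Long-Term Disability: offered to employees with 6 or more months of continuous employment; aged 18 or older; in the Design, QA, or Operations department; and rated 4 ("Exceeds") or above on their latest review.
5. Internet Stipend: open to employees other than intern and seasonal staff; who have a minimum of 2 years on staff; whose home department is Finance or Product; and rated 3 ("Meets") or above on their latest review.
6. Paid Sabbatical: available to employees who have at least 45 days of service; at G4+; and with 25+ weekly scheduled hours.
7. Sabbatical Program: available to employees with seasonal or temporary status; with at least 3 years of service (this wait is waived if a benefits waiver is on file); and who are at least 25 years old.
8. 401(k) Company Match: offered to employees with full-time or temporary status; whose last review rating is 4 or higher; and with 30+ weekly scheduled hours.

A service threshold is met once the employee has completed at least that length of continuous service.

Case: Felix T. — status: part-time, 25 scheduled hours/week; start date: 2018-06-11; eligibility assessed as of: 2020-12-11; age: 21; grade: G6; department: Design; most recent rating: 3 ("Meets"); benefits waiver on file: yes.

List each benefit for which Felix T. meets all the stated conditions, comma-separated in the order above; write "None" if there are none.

Paid Sabbatical

Service from 2018-06-11 to 2020-12-11: 914 days.
Medical Plan — service 914 days ≥ 6 months (≈180 days) ✓; age 21 < 25 ✗ → not eligible.
Paid Family Leave — status part-time ✓ (not excluded); service 914 days ≥ 180 days ✓; rating 3 < 4 ✗ → not eligible.
Commuter Stipend — status part-time ✓; age 21 < 25 ✗ → not eligible.
Long-Term Disability — service 914 days ≥ 6 months (≈180 days) ✓; age 21 ≥ 18 ✓; dept Design ✓; rating 3 < 4 ✗ → not eligible.
Internet Stipend — status part-time ✓ (not excluded); service 914 days ≥ 2 years (≈730 days) ✓; dept Design ✗ → not eligible.
Paid Sabbatical — service 914 days ≥ 45 days ✓; grade G6 ≥ G4 ✓; 25 hrs/wk ≥ 25 ✓ → eligible.
Sabbatical Program — status part-time ✗ (requires seasonal or temporary) → not eligible.
401(k) Company Match — status part-time ✗ (requires full-time or temporary) → not eligible.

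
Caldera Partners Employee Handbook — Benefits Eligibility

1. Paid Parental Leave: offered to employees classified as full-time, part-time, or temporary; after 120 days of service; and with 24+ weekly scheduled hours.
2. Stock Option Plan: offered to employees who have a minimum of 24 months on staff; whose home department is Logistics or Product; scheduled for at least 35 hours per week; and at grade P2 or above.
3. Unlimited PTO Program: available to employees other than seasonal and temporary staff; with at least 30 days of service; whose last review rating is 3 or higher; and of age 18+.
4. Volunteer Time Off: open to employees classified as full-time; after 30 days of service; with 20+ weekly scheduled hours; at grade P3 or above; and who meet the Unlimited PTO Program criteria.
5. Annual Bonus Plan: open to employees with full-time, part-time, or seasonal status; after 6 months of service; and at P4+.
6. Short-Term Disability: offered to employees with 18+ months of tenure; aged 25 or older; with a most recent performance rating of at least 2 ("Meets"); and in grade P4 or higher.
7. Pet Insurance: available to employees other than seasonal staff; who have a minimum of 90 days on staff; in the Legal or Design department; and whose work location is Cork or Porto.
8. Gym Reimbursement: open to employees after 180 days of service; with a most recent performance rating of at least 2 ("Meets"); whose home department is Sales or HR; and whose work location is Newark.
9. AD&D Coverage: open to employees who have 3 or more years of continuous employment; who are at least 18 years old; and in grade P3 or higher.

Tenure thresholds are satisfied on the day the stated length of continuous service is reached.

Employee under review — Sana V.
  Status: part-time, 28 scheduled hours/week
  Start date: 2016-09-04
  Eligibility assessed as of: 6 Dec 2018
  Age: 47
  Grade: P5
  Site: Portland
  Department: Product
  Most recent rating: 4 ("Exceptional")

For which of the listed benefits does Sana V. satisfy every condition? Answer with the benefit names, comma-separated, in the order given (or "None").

Paid Parental Leave, Unlimited PTO Program, Annual Bonus Plan, Short-Term Disability

Service from 2016-09-04 to 6 Dec 2018: 823 days.
Paid Parental Leave — status part-time ✓; service 823 days ≥ 120 days ✓; 28 hrs/wk ≥ 24 ✓ → eligible.
Stock Option Plan — service 823 days ≥ 24 months (≈720 days) ✓; dept Product ✓; 28 hrs/wk < 35 ✗ → not eligible.
Unlimited PTO Program — status part-time ✓ (not excluded); service 823 days ≥ 30 days ✓; rating 4 ≥ 3 ✓; age 47 ≥ 18 ✓ → eligible.
Volunteer Time Off — status part-time ✗ (requires full-time) → not eligible.
Annual Bonus Plan — status part-time ✓; service 823 days ≥ 6 months (≈180 days) ✓; grade P5 ≥ P4 ✓ → eligible.
Short-Term Disability — service 823 days ≥ 18 months (≈540 days) ✓; age 47 ≥ 25 ✓; rating 4 ≥ 2 ✓; grade P5 ≥ P4 ✓ → eligible.
Pet Insurance — status part-time ✓ (not excluded); service 823 days ≥ 90 days ✓; dept Product ✗ → not eligible.
Gym Reimbursement — service 823 days ≥ 180 days ✓; rating 4 ≥ 2 ✓; dept Product ✗ → not eligible.
AD&D Coverage — service 823 days < 3 years (≈1095 days) ✗ → not eligible.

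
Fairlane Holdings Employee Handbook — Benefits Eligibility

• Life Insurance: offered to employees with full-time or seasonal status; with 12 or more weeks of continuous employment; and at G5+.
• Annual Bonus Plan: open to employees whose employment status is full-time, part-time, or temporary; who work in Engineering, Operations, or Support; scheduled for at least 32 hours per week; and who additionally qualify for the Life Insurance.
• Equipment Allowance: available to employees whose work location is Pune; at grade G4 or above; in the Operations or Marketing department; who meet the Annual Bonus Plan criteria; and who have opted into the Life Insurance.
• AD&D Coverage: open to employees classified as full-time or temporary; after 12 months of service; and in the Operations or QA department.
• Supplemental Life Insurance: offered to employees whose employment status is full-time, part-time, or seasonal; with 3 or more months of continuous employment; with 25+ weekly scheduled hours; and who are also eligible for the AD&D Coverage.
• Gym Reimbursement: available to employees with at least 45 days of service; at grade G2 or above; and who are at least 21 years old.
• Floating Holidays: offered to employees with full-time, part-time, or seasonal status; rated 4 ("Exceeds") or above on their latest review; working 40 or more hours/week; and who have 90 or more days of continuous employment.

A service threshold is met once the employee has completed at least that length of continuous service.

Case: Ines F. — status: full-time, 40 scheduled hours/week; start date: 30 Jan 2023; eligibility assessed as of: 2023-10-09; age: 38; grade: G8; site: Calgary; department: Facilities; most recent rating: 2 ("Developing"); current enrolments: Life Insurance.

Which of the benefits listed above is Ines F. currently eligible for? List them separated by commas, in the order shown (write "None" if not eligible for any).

Life Insurance, Gym Reimbursement

Service from 30 Jan 2023 to 2023-10-09: 252 days.
Life Insurance — status full-time ✓; service 252 days ≥ 12 weeks (≈84 days) ✓; grade G8 ≥ G5 ✓ → eligible.
Annual Bonus Plan — status full-time ✓; dept Facilities ✗ → not eligible.
Equipment Allowance — site Calgary ✗ (not Pune) → not eligible.
AD&D Coverage — status full-time ✓; service 252 days < 12 months (≈360 days) ✗ → not eligible.
Supplemental Life Insurance — status full-time ✓; service 252 days ≥ 3 months (≈90 days) ✓; 40 hrs/wk ≥ 25 ✓; not eligible for AD&D Coverage ✗ → not eligible.
Gym Reimbursement — service 252 days ≥ 45 days ✓; grade G8 ≥ G2 ✓; age 38 ≥ 21 ✓ → eligible.
Floating Holidays — status full-time ✓; rating 2 < 4 ✗ → not eligible.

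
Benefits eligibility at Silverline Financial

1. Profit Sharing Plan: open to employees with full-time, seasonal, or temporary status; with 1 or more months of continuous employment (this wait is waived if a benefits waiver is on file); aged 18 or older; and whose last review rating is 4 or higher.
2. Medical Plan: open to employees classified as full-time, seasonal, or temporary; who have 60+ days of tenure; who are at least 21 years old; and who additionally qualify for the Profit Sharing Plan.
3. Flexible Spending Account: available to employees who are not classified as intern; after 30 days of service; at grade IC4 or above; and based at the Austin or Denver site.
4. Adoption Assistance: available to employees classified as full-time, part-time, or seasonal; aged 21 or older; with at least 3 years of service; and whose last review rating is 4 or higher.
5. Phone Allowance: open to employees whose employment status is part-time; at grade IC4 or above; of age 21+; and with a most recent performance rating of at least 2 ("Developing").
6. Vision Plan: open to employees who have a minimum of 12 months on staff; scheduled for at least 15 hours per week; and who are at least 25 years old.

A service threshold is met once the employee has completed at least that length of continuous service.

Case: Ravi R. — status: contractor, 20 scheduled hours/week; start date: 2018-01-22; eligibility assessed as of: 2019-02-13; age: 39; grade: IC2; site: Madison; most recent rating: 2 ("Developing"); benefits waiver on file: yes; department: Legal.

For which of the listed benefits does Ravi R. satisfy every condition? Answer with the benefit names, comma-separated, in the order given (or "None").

Service from 2018-01-22 to 2019-02-13: 387 days.
Profit Sharing Plan — status contractor ✗ (requires full-time, seasonal, or temporary) → not eligible.
Medical Plan — status contractor ✗ (requires full-time, seasonal, or temporary) → not eligible.
Flexible Spending Account — status contractor ✓ (not excluded); service 387 days ≥ 30 days ✓; grade IC2 < IC4 ✗ → not eligible.
Adoption Assistance — status contractor ✗ (requires full-time, part-time, or seasonal) → not eligible.
Phone Allowance — status contractor ✗ (requires part-time) → not eligible.
Vision Plan — service 387 days ≥ 12 months (≈360 days) ✓; 20 hrs/wk ≥ 15 ✓; age 39 ≥ 25 ✓ → eligible.

Vision Plan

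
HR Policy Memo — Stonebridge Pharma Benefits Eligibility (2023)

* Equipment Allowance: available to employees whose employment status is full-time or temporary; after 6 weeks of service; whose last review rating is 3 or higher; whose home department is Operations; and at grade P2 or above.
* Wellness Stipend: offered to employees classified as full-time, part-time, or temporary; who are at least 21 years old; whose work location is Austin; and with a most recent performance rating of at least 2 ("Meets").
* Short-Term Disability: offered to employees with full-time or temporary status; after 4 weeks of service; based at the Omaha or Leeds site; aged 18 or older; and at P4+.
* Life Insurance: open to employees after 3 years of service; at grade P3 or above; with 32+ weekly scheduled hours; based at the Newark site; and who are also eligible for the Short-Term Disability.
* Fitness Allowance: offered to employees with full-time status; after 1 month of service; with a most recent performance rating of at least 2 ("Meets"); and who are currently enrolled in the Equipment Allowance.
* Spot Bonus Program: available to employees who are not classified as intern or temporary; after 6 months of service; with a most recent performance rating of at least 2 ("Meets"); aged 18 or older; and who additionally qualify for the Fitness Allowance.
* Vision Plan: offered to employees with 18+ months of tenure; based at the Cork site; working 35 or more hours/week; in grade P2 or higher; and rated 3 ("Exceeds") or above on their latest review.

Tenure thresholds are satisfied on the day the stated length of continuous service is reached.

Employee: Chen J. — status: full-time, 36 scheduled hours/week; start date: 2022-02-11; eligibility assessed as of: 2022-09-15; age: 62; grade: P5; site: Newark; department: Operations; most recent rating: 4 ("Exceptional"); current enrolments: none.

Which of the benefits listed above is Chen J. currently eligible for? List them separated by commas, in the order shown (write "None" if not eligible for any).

Service from 2022-02-11 to 2022-09-15: 216 days.
Equipment Allowance — status full-time ✓; service 216 days ≥ 6 weeks (≈42 days) ✓; rating 4 ≥ 3 ✓; dept Operations ✓; grade P5 ≥ P2 ✓ → eligible.
Wellness Stipend — status full-time ✓; age 62 ≥ 21 ✓; site Newark ✗ (not Austin) → not eligible.
Short-Term Disability — status full-time ✓; service 216 days ≥ 4 weeks (≈28 days) ✓; site Newark ✗ (not Omaha or Leeds) → not eligible.
Life Insurance — service 216 days < 3 years (≈1095 days) ✗ → not eligible.
Fitness Allowance — status full-time ✓; service 216 days ≥ 1 month (≈30 days) ✓; rating 4 ≥ 2 ✓; not enrolled in Equipment Allowance ✗ → not eligible.
Spot Bonus Program — status full-time ✓ (not excluded); service 216 days ≥ 6 months (≈180 days) ✓; rating 4 ≥ 2 ✓; age 62 ≥ 18 ✓; not eligible for Fitness Allowance ✗ → not eligible.
Vision Plan — service 216 days < 18 months (≈540 days) ✗ → not eligible.

Equipment Allowance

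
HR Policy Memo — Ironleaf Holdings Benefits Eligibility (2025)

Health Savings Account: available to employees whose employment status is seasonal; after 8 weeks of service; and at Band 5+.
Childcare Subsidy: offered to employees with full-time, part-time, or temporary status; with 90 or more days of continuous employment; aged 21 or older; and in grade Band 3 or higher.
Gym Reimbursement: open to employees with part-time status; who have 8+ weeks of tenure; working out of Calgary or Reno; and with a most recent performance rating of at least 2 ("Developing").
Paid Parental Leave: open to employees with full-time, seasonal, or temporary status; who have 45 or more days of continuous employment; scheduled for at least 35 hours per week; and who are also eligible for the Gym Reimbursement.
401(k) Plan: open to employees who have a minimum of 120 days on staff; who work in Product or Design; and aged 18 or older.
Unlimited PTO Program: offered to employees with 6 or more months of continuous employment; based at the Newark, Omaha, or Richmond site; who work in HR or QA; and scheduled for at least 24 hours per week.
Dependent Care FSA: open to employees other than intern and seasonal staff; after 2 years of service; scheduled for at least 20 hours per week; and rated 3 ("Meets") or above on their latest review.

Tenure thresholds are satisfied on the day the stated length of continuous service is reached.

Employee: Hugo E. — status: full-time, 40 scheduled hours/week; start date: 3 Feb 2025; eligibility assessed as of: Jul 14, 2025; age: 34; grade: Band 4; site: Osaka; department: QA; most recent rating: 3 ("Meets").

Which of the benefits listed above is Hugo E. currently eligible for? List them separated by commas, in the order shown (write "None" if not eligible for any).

Service from 3 Feb 2025 to Jul 14, 2025: 161 days.
Health Savings Account — status full-time ✗ (requires seasonal) → not eligible.
Childcare Subsidy — status full-time ✓; service 161 days ≥ 90 days ✓; age 34 ≥ 21 ✓; grade Band 4 ≥ Band 3 ✓ → eligible.
Gym Reimbursement — status full-time ✗ (requires part-time) → not eligible.
Paid Parental Leave — status full-time ✓; service 161 days ≥ 45 days ✓; 40 hrs/wk ≥ 35 ✓; not eligible for Gym Reimbursement ✗ → not eligible.
401(k) Plan — service 161 days ≥ 120 days ✓; dept QA ✗ → not eligible.
Unlimited PTO Program — service 161 days < 6 months (≈180 days) ✗ → not eligible.
Dependent Care FSA — status full-time ✓ (not excluded); service 161 days < 2 years (≈730 days) ✗ → not eligible.

Childcare Subsidy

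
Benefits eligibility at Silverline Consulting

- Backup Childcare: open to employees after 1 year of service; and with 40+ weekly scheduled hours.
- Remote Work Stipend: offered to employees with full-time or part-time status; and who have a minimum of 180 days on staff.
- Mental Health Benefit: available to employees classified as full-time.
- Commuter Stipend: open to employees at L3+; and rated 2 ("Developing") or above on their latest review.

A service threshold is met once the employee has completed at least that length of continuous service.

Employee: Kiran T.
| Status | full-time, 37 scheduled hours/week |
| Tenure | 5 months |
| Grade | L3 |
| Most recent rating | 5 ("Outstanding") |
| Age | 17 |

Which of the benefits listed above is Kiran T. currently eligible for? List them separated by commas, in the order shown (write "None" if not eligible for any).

Mental Health Benefit, Commuter Stipend

Backup Childcare — service 5 months < 1 year (≈365 days) ✗ → not eligible.
Remote Work Stipend — status full-time ✓; service 5 months < 180 days ✗ → not eligible.
Mental Health Benefit — status full-time ✓ → eligible.
Commuter Stipend — grade L3 ≥ L3 ✓; rating 5 ≥ 2 ✓ → eligible.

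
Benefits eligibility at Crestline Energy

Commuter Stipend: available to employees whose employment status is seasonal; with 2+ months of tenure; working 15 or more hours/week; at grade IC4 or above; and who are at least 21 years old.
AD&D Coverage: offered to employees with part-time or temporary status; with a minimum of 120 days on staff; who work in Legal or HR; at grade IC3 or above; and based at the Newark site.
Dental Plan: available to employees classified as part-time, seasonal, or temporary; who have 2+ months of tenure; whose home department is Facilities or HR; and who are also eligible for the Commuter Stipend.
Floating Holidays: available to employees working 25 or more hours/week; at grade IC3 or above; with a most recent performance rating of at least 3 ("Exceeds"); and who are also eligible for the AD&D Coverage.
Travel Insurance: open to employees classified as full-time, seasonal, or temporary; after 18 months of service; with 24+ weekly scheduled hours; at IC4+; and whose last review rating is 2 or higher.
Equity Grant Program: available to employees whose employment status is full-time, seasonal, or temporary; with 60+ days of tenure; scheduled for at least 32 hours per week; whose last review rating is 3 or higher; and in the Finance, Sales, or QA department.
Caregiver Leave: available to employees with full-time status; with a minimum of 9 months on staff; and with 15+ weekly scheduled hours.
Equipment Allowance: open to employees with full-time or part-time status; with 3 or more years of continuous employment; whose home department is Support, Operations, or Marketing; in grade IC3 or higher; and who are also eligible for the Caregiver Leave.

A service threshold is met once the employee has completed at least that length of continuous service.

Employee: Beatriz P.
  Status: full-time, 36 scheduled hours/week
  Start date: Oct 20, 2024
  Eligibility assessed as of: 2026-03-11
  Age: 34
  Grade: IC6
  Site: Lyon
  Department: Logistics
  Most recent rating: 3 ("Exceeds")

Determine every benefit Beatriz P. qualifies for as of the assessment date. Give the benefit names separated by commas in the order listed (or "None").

Caregiver Leave

Service from Oct 20, 2024 to 2026-03-11: 507 days.
Commuter Stipend — status full-time ✗ (requires seasonal) → not eligible.
AD&D Coverage — status full-time ✗ (requires part-time or temporary) → not eligible.
Dental Plan — status full-time ✗ (requires part-time, seasonal, or temporary) → not eligible.
Floating Holidays — 36 hrs/wk ≥ 25 ✓; grade IC6 ≥ IC3 ✓; rating 3 ≥ 3 ✓; not eligible for AD&D Coverage ✗ → not eligible.
Travel Insurance — status full-time ✓; service 507 days < 18 months (≈540 days) ✗ → not eligible.
Equity Grant Program — status full-time ✓; service 507 days ≥ 60 days ✓; 36 hrs/wk ≥ 32 ✓; rating 3 ≥ 3 ✓; dept Logistics ✗ → not eligible.
Caregiver Leave — status full-time ✓; service 507 days ≥ 9 months (≈270 days) ✓; 36 hrs/wk ≥ 15 ✓ → eligible.
Equipment Allowance — status full-time ✓; service 507 days < 3 years (≈1095 days) ✗ → not eligible.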